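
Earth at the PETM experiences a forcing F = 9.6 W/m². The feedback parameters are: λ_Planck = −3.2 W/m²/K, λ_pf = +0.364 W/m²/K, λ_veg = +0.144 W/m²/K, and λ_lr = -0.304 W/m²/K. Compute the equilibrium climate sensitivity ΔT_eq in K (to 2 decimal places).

3.20 K

Net feedback parameter λ = (−3.2) + (+0.364) + (+0.144) + (-0.304) = -2.996 W/m²/K.
ΔT = −F/λ = −9.6/(-2.996) = 3.20 K.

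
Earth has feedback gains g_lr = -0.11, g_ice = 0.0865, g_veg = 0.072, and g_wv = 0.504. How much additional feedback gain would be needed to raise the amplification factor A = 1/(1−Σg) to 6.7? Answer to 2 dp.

0.30

Current total gain = 0.5525.
Target gain for A = 6.7: g* = 1 − 1/6.7 = 0.8507.
Additional gain needed = 0.8507 − 0.5525 = 0.30.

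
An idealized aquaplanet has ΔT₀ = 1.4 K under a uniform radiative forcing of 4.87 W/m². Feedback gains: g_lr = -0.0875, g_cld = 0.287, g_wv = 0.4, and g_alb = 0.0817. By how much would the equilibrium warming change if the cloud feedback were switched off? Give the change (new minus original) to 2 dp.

Original: g = 0.6812, ΔT = 1.4/(1−0.6812) = 4.3915 K.
Without cloud: g' = 0.3942, ΔT' = 1.4/(1−0.3942) = 2.3110 K.
Change = 2.3110 − 4.3915 = -2.08 K.

-2.08 K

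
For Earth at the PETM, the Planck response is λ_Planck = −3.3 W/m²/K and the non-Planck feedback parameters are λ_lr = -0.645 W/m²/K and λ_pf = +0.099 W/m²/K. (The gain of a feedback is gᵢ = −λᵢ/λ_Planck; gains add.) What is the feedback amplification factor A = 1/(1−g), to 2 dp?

0.86

Convert to gains: g_lr = -0.645/3.3 = -0.1955; g_pf = 0.099/3.3 = 0.03.
Total gain g = -0.1655.
A = 1/(1 + 0.1655) = 0.86.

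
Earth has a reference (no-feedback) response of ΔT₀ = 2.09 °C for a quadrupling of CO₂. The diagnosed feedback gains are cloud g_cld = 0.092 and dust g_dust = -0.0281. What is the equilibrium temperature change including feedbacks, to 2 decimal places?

Total gain g = 0.092 − 0.0281 = 0.0639.
Amplification A = 1/(1 − 0.0639) = 1.068.
ΔT = 2.09 × 1.068 = 2.23 °C.

2.23 °C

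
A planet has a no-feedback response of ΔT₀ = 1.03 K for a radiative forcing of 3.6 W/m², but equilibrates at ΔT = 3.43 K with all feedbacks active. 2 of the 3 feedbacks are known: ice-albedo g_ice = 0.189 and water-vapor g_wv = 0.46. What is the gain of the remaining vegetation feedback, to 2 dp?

0.05

Amplification A = ΔT/ΔT₀ = 3.43/1.03 = 3.33.
Total gain g = 1 − 1/A = 1 − 1/3.33 = 0.6997.
Known gains sum to 0.189 + 0.46 = 0.649.
g_veg = 0.6997 − 0.649 = 0.05.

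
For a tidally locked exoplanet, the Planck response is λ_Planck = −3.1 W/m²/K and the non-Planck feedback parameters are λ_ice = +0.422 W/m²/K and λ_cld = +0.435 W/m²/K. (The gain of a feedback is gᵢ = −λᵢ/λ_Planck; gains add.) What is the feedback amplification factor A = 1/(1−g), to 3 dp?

1.382

Convert to gains: g_ice = 0.422/3.1 = 0.1361; g_cld = 0.435/3.1 = 0.1403.
Total gain g = 0.2764.
A = 1/(1 − 0.2764) = 1.382.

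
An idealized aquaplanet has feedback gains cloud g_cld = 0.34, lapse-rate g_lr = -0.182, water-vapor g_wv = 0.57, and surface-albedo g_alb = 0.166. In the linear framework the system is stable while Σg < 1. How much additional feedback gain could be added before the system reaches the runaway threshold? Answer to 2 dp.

Current total gain = 0.34 − 0.182 + 0.57 + 0.166 = 0.894.
Margin to runaway = 1 − 0.894 = 0.11.

0.11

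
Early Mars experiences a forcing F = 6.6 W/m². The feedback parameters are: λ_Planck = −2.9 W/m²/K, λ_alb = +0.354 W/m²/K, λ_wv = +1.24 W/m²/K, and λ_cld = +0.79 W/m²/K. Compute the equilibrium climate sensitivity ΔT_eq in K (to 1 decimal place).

Net feedback parameter λ = (−2.9) + (+0.354) + (+1.24) + (+0.79) = -0.516 W/m²/K.
ΔT = −F/λ = −6.6/(-0.516) = 12.8 K.

12.8 K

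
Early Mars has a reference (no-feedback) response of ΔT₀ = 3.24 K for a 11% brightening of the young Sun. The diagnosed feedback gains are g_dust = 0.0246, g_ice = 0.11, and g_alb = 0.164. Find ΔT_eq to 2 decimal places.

4.62 K

Total gain g = 0.0246 + 0.11 + 0.164 = 0.2986.
Amplification A = 1/(1 − 0.2986) = 1.426.
ΔT = 3.24 × 1.426 = 4.62 K.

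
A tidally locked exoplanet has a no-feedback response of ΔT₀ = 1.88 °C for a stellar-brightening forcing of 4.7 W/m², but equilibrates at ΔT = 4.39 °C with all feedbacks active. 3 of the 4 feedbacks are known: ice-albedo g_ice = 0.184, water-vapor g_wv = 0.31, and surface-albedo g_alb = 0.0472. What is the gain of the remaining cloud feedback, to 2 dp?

Amplification A = ΔT/ΔT₀ = 4.39/1.88 = 2.335.
Total gain g = 1 − 1/A = 1 − 1/2.335 = 0.5717.
Known gains sum to 0.184 + 0.31 + 0.0472 = 0.5412.
g_cld = 0.5717 − 0.5412 = 0.03.

0.03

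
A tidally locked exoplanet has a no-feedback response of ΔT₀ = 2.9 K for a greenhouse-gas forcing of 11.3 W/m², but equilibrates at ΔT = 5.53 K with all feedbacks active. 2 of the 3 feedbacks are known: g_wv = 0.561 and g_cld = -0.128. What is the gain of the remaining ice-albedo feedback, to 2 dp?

0.04

Amplification A = ΔT/ΔT₀ = 5.53/2.9 = 1.907.
Total gain g = 1 − 1/A = 1 − 1/1.907 = 0.4756.
Known gains sum to 0.561 − 0.128 = 0.433.
g_ice = 0.4756 − 0.433 = 0.04.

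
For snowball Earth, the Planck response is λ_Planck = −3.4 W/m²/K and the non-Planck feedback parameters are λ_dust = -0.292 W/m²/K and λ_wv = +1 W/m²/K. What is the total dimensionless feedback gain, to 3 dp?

0.208

Convert to gains: g_dust = -0.292/3.4 = -0.08588; g_wv = 1/3.4 = 0.2941.
Total gain g = 0.20822.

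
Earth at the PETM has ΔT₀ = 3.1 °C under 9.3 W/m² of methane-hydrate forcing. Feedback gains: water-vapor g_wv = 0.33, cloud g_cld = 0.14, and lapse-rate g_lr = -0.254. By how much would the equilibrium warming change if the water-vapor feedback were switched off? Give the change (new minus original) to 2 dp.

Original: g = 0.216, ΔT = 3.1/(1−0.216) = 3.9541 °C.
Without water-vapor: g' = -0.114, ΔT' = 3.1/(1+0.114) = 2.7828 °C.
Change = 2.7828 − 3.9541 = -1.17 °C.

-1.17 °C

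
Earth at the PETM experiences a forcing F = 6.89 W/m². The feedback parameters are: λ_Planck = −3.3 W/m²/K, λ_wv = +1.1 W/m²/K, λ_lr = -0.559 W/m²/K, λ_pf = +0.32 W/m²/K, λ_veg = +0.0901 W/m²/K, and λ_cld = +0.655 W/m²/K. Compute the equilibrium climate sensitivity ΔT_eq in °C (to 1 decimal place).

4.1 °C

Net feedback parameter λ = (−3.3) + (+1.1) + (-0.559) + (+0.32) + (+0.0901) + (+0.655) = -1.6939 W/m²/K.
ΔT = −F/λ = −6.89/(-1.6939) = 4.1 °C.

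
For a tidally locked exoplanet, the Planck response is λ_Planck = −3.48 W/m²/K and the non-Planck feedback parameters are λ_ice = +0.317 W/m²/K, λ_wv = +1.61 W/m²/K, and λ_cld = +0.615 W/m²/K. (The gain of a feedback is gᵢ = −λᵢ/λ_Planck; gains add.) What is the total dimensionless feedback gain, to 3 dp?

0.730

Convert to gains: g_ice = 0.317/3.48 = 0.09109; g_wv = 1.61/3.48 = 0.4626; g_cld = 0.615/3.48 = 0.1767.
Total gain g = 0.73039.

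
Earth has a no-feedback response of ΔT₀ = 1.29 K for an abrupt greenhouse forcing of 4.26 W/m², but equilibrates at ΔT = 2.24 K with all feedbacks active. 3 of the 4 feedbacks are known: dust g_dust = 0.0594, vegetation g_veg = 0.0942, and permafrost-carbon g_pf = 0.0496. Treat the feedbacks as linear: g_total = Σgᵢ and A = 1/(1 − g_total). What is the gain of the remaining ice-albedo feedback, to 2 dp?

0.22

Amplification A = ΔT/ΔT₀ = 2.24/1.29 = 1.736.
Total gain g = 1 − 1/A = 1 − 1/1.736 = 0.424.
Known gains sum to 0.0594 + 0.0942 + 0.0496 = 0.2032.
g_ice = 0.424 − 0.2032 = 0.22.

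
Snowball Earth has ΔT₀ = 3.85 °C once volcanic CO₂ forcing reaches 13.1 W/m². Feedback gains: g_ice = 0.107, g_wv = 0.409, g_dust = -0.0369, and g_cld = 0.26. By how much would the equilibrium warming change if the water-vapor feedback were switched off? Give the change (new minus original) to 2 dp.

-9.01 °C

Original: g = 0.7391, ΔT = 3.85/(1−0.7391) = 14.7566 °C.
Without water-vapor: g' = 0.3301, ΔT' = 3.85/(1−0.3301) = 5.7471 °C.
Change = 5.7471 − 14.7566 = -9.01 °C.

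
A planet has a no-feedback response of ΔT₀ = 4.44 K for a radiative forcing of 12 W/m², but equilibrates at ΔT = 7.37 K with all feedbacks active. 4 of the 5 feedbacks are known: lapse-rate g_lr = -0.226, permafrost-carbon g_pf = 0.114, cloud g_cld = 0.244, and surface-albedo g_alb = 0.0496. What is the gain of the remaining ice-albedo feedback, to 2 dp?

Amplification A = ΔT/ΔT₀ = 7.37/4.44 = 1.66.
Total gain g = 1 − 1/A = 1 − 1/1.66 = 0.3976.
Known gains sum to -0.226 + 0.114 + 0.244 + 0.0496 = 0.1816.
g_ice = 0.3976 − 0.1816 = 0.22.

0.22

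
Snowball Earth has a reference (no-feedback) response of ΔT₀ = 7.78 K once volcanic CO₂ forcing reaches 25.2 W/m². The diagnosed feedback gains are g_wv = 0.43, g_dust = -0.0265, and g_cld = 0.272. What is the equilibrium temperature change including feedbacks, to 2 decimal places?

23.98 K

Total gain g = 0.43 − 0.0265 + 0.272 = 0.6755.
Amplification A = 1/(1 − 0.6755) = 3.082.
ΔT = 7.78 × 3.082 = 23.98 K.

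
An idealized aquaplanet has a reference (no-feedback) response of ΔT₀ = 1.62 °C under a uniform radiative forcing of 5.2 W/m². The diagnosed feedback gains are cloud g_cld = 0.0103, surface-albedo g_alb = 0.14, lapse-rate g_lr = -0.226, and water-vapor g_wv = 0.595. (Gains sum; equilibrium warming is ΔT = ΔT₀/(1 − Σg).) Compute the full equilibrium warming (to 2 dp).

Total gain g = 0.0103 + 0.14 − 0.226 + 0.595 = 0.5193.
Amplification A = 1/(1 − 0.5193) = 2.08.
ΔT = 1.62 × 2.08 = 3.37 °C.

3.37 °C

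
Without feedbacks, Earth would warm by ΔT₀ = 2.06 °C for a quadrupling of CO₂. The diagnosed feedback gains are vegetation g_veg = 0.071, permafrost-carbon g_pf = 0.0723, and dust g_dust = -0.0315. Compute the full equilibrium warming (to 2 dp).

2.32 °C

Total gain g = 0.071 + 0.0723 − 0.0315 = 0.1118.
Amplification A = 1/(1 − 0.1118) = 1.126.
ΔT = 2.06 × 1.126 = 2.32 °C.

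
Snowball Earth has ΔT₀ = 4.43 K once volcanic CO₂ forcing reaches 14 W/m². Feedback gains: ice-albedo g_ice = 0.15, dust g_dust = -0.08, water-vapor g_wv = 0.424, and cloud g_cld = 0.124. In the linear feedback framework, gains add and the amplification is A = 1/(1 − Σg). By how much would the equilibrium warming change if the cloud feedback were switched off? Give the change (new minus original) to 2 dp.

-2.84 K

Original: g = 0.618, ΔT = 4.43/(1−0.618) = 11.5969 K.
Without cloud: g' = 0.494, ΔT' = 4.43/(1−0.494) = 8.7549 K.
Change = 8.7549 − 11.5969 = -2.84 K.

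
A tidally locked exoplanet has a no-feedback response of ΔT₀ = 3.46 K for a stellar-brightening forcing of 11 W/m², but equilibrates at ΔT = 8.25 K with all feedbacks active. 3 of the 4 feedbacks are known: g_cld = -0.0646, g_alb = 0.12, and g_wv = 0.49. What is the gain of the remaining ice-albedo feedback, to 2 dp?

Amplification A = ΔT/ΔT₀ = 8.25/3.46 = 2.384.
Total gain g = 1 − 1/A = 1 − 1/2.384 = 0.5805.
Known gains sum to -0.0646 + 0.12 + 0.49 = 0.5454.
g_ice = 0.5805 − 0.5454 = 0.04.

0.04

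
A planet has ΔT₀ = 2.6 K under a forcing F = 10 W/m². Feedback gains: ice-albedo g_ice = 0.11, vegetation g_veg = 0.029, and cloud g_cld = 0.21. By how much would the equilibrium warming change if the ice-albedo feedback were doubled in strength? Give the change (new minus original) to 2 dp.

0.81 K

Original: g = 0.349, ΔT = 2.6/(1−0.349) = 3.9939 K.
With doubled ice-albedo: g' = 0.459, ΔT' = 2.6/(1−0.459) = 4.8059 K.
Change = 4.8059 − 3.9939 = 0.81 K.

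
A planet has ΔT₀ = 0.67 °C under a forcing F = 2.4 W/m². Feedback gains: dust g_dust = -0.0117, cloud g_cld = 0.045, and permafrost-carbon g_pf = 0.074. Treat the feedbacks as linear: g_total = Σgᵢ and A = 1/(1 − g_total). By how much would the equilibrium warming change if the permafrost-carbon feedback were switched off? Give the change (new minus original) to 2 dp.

-0.06 °C

Original: g = 0.1073, ΔT = 0.67/(1−0.1073) = 0.7505 °C.
Without permafrost-carbon: g' = 0.0333, ΔT' = 0.67/(1−0.0333) = 0.6931 °C.
Change = 0.6931 − 0.7505 = -0.06 °C.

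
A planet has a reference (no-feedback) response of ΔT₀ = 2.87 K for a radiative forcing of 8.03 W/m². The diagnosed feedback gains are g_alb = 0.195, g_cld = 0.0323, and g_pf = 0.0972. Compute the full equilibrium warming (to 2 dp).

4.25 K

Total gain g = 0.195 + 0.0323 + 0.0972 = 0.3245.
Amplification A = 1/(1 − 0.3245) = 1.48.
ΔT = 2.87 × 1.48 = 4.25 K.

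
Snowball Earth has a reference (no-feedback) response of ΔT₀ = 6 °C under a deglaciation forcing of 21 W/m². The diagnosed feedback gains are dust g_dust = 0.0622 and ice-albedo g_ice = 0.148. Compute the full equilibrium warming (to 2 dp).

Total gain g = 0.0622 + 0.148 = 0.2102.
Amplification A = 1/(1 − 0.2102) = 1.266.
ΔT = 6 × 1.266 = 7.60 °C.

7.60 °C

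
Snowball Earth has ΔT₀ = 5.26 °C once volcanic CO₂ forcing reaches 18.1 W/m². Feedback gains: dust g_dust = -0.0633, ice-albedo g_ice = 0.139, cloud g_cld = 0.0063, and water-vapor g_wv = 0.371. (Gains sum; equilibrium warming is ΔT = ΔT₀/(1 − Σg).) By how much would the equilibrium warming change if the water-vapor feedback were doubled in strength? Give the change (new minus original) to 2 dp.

20.27 °C

Original: g = 0.453, ΔT = 5.26/(1−0.453) = 9.6161 °C.
With doubled water-vapor: g' = 0.824, ΔT' = 5.26/(1−0.824) = 29.8864 °C.
Change = 29.8864 − 9.6161 = 20.27 °C.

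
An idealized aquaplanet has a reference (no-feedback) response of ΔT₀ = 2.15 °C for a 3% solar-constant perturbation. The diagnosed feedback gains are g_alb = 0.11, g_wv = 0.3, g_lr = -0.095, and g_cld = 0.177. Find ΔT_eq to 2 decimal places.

4.23 °C

Total gain g = 0.11 + 0.3 − 0.095 + 0.177 = 0.492.
Amplification A = 1/(1 − 0.492) = 1.969.
ΔT = 2.15 × 1.969 = 4.23 °C.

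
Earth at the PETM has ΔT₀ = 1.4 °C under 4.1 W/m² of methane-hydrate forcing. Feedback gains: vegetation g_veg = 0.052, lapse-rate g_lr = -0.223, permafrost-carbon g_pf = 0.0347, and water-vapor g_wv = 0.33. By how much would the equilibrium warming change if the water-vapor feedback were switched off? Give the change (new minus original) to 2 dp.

Original: g = 0.1937, ΔT = 1.4/(1−0.1937) = 1.7363 °C.
Without water-vapor: g' = -0.1363, ΔT' = 1.4/(1+0.1363) = 1.2321 °C.
Change = 1.2321 − 1.7363 = -0.50 °C.

-0.50 °C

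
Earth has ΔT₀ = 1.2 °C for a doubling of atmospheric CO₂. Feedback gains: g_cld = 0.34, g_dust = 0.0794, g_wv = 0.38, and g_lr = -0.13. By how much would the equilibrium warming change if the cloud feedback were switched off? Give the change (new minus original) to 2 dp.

-1.84 °C

Original: g = 0.6694, ΔT = 1.2/(1−0.6694) = 3.6298 °C.
Without cloud: g' = 0.3294, ΔT' = 1.2/(1−0.3294) = 1.7894 °C.
Change = 1.7894 − 3.6298 = -1.84 °C.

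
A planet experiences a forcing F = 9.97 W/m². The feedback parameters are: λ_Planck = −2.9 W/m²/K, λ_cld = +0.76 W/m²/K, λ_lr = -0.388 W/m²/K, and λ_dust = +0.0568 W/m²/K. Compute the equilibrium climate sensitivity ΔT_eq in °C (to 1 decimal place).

4.0 °C

Net feedback parameter λ = (−2.9) + (+0.76) + (-0.388) + (+0.0568) = -2.4712 W/m²/K.
ΔT = −F/λ = −9.97/(-2.4712) = 4.0 °C.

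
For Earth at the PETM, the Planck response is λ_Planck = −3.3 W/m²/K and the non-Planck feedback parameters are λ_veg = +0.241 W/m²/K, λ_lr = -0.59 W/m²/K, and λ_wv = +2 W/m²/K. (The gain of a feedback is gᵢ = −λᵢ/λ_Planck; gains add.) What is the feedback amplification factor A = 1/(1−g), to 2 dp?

2.00

Convert to gains: g_veg = 0.241/3.3 = 0.07303; g_lr = -0.59/3.3 = -0.1788; g_wv = 2/3.3 = 0.6061.
Total gain g = 0.50033.
A = 1/(1 − 0.50033) = 2.00.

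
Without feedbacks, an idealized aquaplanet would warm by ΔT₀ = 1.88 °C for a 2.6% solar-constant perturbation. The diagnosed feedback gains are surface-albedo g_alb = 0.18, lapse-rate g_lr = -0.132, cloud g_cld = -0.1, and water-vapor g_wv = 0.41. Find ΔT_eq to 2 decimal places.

2.93 °C

Total gain g = 0.18 − 0.132 − 0.1 + 0.41 = 0.358.
Amplification A = 1/(1 − 0.358) = 1.558.
ΔT = 1.88 × 1.558 = 2.93 °C.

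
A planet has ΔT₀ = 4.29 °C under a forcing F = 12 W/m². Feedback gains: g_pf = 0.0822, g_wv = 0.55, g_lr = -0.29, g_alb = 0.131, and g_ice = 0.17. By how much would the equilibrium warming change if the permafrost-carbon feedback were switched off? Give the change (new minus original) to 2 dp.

Original: g = 0.6432, ΔT = 4.29/(1−0.6432) = 12.0235 °C.
Without permafrost-carbon: g' = 0.561, ΔT' = 4.29/(1−0.561) = 9.7722 °C.
Change = 9.7722 − 12.0235 = -2.25 °C.

-2.25 °C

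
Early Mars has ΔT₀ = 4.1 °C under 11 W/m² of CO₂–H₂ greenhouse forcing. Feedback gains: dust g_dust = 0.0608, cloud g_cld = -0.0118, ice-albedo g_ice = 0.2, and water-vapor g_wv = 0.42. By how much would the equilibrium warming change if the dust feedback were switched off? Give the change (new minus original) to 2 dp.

Original: g = 0.669, ΔT = 4.1/(1−0.669) = 12.3867 °C.
Without dust: g' = 0.6082, ΔT' = 4.1/(1−0.6082) = 10.4645 °C.
Change = 10.4645 − 12.3867 = -1.92 °C.

-1.92 °C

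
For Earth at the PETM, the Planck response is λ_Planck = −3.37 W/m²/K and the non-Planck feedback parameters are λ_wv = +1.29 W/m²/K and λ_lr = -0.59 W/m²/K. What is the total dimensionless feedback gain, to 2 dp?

0.21

Convert to gains: g_wv = 1.29/3.37 = 0.3828; g_lr = -0.59/3.37 = -0.1751.
Total gain g = 0.2077.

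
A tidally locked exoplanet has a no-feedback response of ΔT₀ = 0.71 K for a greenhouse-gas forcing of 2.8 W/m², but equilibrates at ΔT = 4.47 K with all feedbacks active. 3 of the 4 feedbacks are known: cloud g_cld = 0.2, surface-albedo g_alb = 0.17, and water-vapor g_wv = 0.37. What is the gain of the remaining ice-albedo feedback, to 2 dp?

Amplification A = ΔT/ΔT₀ = 4.47/0.71 = 6.296.
Total gain g = 1 − 1/A = 1 − 1/6.296 = 0.8412.
Known gains sum to 0.2 + 0.17 + 0.37 = 0.74.
g_ice = 0.8412 − 0.74 = 0.10.

0.10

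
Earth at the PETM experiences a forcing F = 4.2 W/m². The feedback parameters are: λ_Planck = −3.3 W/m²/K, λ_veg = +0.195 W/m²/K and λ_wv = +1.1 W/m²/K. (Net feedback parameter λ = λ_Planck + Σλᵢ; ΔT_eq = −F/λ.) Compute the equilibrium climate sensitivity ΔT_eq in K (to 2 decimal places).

2.09 K

Net feedback parameter λ = (−3.3) + (+0.195) + (+1.1) = -2.005 W/m²/K.
ΔT = −F/λ = −4.2/(-2.005) = 2.09 K.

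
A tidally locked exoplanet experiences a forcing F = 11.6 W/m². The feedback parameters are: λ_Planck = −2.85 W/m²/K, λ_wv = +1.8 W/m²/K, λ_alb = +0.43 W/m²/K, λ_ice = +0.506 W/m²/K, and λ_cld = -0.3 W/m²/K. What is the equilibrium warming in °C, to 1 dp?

28.0 °C

Net feedback parameter λ = (−2.85) + (+1.8) + (+0.43) + (+0.506) + (-0.3) = -0.414 W/m²/K.
ΔT = −F/λ = −11.6/(-0.414) = 28.0 °C.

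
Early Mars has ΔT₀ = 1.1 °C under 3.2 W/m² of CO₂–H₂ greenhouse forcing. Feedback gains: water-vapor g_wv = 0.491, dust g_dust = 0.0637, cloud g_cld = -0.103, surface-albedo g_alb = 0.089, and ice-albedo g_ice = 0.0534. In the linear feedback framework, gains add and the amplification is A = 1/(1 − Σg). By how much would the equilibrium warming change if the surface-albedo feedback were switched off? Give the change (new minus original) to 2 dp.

Original: g = 0.5941, ΔT = 1.1/(1−0.5941) = 2.7100 °C.
Without surface-albedo: g' = 0.5051, ΔT' = 1.1/(1−0.5051) = 2.2227 °C.
Change = 2.2227 − 2.7100 = -0.49 °C.

-0.49 °C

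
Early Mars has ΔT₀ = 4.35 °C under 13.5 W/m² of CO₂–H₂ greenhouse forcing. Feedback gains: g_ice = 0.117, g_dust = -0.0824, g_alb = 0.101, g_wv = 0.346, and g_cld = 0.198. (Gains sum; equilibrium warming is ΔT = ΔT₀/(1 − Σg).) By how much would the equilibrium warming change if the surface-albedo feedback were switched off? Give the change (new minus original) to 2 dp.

Original: g = 0.6796, ΔT = 4.35/(1−0.6796) = 13.5768 °C.
Without surface-albedo: g' = 0.5786, ΔT' = 4.35/(1−0.5786) = 10.3227 °C.
Change = 10.3227 − 13.5768 = -3.25 °C.

-3.25 °C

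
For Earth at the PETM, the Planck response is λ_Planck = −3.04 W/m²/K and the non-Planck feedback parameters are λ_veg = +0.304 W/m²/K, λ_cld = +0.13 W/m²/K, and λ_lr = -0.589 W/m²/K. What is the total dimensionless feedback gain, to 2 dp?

-0.05

Convert to gains: g_veg = 0.304/3.04 = 0.1; g_cld = 0.13/3.04 = 0.04276; g_lr = -0.589/3.04 = -0.1937.
Total gain g = -0.05094.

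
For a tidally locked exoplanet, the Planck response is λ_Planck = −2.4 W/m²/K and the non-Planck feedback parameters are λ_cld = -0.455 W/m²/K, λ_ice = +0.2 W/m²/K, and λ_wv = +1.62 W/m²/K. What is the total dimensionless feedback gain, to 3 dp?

Convert to gains: g_cld = -0.455/2.4 = -0.1896; g_ice = 0.2/2.4 = 0.08333; g_wv = 1.62/2.4 = 0.675.
Total gain g = 0.56873.

0.569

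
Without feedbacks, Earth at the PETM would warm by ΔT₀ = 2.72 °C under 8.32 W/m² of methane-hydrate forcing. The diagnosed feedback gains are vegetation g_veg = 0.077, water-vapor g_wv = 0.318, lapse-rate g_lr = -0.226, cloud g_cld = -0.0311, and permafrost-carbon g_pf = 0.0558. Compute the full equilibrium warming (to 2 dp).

3.37 °C

Total gain g = 0.077 + 0.318 − 0.226 − 0.0311 + 0.0558 = 0.1937.
Amplification A = 1/(1 − 0.1937) = 1.24.
ΔT = 2.72 × 1.24 = 3.37 °C.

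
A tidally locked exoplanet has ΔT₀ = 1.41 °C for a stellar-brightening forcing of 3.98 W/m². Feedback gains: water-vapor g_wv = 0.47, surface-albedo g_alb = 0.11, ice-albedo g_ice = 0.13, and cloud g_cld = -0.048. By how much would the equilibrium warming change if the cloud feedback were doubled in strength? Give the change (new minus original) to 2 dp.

-0.52 °C

Original: g = 0.662, ΔT = 1.41/(1−0.662) = 4.1716 °C.
With doubled cloud: g' = 0.614, ΔT' = 1.41/(1−0.614) = 3.6528 °C.
Change = 3.6528 − 4.1716 = -0.52 °C.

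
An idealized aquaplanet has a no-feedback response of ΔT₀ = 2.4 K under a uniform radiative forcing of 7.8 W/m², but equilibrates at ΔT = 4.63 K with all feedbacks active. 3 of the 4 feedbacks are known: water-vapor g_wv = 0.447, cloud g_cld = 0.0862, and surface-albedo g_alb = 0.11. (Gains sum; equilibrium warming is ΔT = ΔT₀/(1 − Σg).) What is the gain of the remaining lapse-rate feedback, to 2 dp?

-0.16

Amplification A = ΔT/ΔT₀ = 4.63/2.4 = 1.929.
Total gain g = 1 − 1/A = 1 − 1/1.929 = 0.4816.
Known gains sum to 0.447 + 0.0862 + 0.11 = 0.6432.
g_lr = 0.4816 − 0.6432 = -0.16.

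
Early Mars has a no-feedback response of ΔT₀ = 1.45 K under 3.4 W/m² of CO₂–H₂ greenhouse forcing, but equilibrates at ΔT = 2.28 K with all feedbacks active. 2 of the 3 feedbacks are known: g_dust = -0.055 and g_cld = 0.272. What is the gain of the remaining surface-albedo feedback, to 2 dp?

0.15

Amplification A = ΔT/ΔT₀ = 2.28/1.45 = 1.572.
Total gain g = 1 − 1/A = 1 − 1/1.572 = 0.3639.
Known gains sum to -0.055 + 0.272 = 0.217.
g_alb = 0.3639 − 0.217 = 0.15.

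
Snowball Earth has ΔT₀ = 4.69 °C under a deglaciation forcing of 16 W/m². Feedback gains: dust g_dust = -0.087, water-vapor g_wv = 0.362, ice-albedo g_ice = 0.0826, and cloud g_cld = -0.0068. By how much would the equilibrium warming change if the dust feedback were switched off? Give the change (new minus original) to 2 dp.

Original: g = 0.3508, ΔT = 4.69/(1−0.3508) = 7.2243 °C.
Without dust: g' = 0.4378, ΔT' = 4.69/(1−0.4378) = 8.3422 °C.
Change = 8.3422 − 7.2243 = 1.12 °C.

1.12 °C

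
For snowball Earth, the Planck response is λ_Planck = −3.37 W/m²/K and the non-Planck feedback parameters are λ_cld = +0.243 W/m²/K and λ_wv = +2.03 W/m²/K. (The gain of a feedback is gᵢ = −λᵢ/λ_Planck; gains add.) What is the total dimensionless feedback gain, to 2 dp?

0.67

Convert to gains: g_cld = 0.243/3.37 = 0.07211; g_wv = 2.03/3.37 = 0.6024.
Total gain g = 0.67451.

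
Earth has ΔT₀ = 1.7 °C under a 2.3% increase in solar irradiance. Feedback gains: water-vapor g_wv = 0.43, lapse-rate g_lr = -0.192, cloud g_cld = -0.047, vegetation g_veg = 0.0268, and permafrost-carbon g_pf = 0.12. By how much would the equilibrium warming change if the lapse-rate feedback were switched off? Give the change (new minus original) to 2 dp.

1.05 °C

Original: g = 0.3378, ΔT = 1.7/(1−0.3378) = 2.5672 °C.
Without lapse-rate: g' = 0.5298, ΔT' = 1.7/(1−0.5298) = 3.6155 °C.
Change = 3.6155 − 2.5672 = 1.05 °C.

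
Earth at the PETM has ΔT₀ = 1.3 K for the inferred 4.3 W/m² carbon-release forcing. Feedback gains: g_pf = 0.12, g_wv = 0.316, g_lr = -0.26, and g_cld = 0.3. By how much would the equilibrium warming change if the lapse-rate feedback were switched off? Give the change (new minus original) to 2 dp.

2.44 K

Original: g = 0.476, ΔT = 1.3/(1−0.476) = 2.4809 K.
Without lapse-rate: g' = 0.736, ΔT' = 1.3/(1−0.736) = 4.9242 K.
Change = 4.9242 − 2.4809 = 2.44 K.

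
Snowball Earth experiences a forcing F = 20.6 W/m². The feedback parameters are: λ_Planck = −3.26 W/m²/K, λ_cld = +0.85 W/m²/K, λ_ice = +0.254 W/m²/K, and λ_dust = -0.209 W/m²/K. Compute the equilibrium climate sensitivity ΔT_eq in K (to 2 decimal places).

8.71 K

Net feedback parameter λ = (−3.26) + (+0.85) + (+0.254) + (-0.209) = -2.365 W/m²/K.
ΔT = −F/λ = −20.6/(-2.365) = 8.71 K.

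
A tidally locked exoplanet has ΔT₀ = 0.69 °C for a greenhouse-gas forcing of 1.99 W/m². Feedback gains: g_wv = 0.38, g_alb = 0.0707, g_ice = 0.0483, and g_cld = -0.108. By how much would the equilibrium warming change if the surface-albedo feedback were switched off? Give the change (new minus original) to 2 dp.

Original: g = 0.391, ΔT = 0.69/(1−0.391) = 1.1330 °C.
Without surface-albedo: g' = 0.3203, ΔT' = 0.69/(1−0.3203) = 1.0152 °C.
Change = 1.0152 − 1.1330 = -0.12 °C.

-0.12 °C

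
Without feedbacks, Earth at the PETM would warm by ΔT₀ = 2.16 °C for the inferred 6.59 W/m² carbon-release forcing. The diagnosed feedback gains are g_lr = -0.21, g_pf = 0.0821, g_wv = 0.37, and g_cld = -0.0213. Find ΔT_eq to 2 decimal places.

2.77 °C

Total gain g = -0.21 + 0.0821 + 0.37 − 0.0213 = 0.2208.
Amplification A = 1/(1 − 0.2208) = 1.283.
ΔT = 2.16 × 1.283 = 2.77 °C.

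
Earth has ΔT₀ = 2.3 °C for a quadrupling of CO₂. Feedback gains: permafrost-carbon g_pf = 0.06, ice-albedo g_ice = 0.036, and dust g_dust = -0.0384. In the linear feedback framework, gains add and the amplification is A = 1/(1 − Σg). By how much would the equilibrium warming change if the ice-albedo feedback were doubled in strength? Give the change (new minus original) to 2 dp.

0.10 °C

Original: g = 0.0576, ΔT = 2.3/(1−0.0576) = 2.4406 °C.
With doubled ice-albedo: g' = 0.0936, ΔT' = 2.3/(1−0.0936) = 2.5375 °C.
Change = 2.5375 − 2.4406 = 0.10 °C.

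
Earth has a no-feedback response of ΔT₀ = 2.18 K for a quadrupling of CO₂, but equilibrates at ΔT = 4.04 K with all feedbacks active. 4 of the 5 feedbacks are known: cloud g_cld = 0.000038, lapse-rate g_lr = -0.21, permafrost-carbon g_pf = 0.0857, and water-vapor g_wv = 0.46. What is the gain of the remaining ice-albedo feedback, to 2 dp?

Amplification A = ΔT/ΔT₀ = 4.04/2.18 = 1.853.
Total gain g = 1 − 1/A = 1 − 1/1.853 = 0.4603.
Known gains sum to 0.000038 − 0.21 + 0.0857 + 0.46 = 0.335738.
g_ice = 0.4603 − 0.335738 = 0.12.

0.12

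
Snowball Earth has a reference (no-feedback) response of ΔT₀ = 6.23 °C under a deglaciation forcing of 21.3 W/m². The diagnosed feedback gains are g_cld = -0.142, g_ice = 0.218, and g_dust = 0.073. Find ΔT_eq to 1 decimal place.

Total gain g = -0.142 + 0.218 + 0.073 = 0.149.
Amplification A = 1/(1 − 0.149) = 1.175.
ΔT = 6.23 × 1.175 = 7.3 °C.

7.3 °C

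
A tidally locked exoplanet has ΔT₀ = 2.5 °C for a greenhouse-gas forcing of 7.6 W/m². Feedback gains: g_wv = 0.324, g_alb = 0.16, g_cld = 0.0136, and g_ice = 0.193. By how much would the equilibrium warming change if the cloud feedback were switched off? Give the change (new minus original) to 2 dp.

-0.34 °C

Original: g = 0.6906, ΔT = 2.5/(1−0.6906) = 8.0802 °C.
Without cloud: g' = 0.677, ΔT' = 2.5/(1−0.677) = 7.7399 °C.
Change = 7.7399 − 8.0802 = -0.34 °C.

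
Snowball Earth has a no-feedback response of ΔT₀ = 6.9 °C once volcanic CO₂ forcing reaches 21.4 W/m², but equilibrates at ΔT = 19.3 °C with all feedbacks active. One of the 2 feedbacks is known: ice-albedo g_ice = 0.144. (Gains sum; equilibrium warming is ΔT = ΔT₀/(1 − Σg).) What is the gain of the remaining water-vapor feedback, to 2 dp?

0.50

Amplification A = ΔT/ΔT₀ = 19.3/6.9 = 2.797.
Total gain g = 1 − 1/A = 1 − 1/2.797 = 0.6425.
The known gain is 0.144.
g_wv = 0.6425 − 0.144 = 0.50.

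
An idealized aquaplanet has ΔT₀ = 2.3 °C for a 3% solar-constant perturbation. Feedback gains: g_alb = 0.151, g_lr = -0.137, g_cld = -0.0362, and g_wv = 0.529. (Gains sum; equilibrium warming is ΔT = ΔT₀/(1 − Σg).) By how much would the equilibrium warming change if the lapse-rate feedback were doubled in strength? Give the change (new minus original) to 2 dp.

-1.01 °C

Original: g = 0.5068, ΔT = 2.3/(1−0.5068) = 4.6634 °C.
With doubled lapse-rate: g' = 0.3698, ΔT' = 2.3/(1−0.3698) = 3.6496 °C.
Change = 3.6496 − 4.6634 = -1.01 °C.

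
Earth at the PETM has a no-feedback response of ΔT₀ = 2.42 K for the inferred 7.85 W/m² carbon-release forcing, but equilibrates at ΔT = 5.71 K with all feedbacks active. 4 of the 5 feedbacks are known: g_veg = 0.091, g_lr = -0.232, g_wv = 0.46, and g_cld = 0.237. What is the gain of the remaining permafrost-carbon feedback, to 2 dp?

0.02

Amplification A = ΔT/ΔT₀ = 5.71/2.42 = 2.36.
Total gain g = 1 − 1/A = 1 − 1/2.36 = 0.5763.
Known gains sum to 0.091 − 0.232 + 0.46 + 0.237 = 0.556.
g_pf = 0.5763 − 0.556 = 0.02.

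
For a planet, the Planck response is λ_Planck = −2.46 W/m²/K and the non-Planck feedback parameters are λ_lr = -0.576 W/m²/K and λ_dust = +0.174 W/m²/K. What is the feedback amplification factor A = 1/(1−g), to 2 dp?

Convert to gains: g_lr = -0.576/2.46 = -0.2341; g_dust = 0.174/2.46 = 0.07073.
Total gain g = -0.16337.
A = 1/(1 + 0.16337) = 0.86.

0.86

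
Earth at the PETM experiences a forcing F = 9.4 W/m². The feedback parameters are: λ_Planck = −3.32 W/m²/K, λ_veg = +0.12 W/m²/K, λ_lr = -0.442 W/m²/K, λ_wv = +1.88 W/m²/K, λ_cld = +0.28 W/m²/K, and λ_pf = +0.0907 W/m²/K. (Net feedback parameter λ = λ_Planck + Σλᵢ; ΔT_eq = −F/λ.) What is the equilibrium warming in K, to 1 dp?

Net feedback parameter λ = (−3.32) + (+0.12) + (-0.442) + (+1.88) + (+0.28) + (+0.0907) = -1.3913 W/m²/K.
ΔT = −F/λ = −9.4/(-1.3913) = 6.8 K.

6.8 K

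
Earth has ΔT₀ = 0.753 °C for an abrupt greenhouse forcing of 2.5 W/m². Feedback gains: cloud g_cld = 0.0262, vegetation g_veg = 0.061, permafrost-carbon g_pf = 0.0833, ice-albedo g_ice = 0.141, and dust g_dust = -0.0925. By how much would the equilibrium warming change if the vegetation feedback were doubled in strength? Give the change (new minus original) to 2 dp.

Original: g = 0.219, ΔT = 0.753/(1−0.219) = 0.9641 °C.
With doubled vegetation: g' = 0.28, ΔT' = 0.753/(1−0.28) = 1.0458 °C.
Change = 1.0458 − 0.9641 = 0.08 °C.

0.08 °C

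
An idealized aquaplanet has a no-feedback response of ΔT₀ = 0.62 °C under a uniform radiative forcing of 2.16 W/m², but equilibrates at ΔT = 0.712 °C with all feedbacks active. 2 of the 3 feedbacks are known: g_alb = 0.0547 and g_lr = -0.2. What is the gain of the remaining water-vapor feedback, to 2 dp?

Amplification A = ΔT/ΔT₀ = 0.712/0.62 = 1.148.
Total gain g = 1 − 1/A = 1 − 1/1.148 = 0.1289.
Known gains sum to 0.0547 − 0.2 = -0.1453.
g_wv = 0.1289 + 0.1453 = 0.27.

0.27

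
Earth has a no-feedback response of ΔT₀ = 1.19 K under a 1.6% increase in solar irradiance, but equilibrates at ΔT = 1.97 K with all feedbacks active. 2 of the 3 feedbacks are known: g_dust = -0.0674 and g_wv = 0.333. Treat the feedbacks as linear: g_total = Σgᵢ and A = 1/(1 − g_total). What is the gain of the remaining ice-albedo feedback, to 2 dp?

Amplification A = ΔT/ΔT₀ = 1.97/1.19 = 1.655.
Total gain g = 1 − 1/A = 1 − 1/1.655 = 0.3958.
Known gains sum to -0.0674 + 0.333 = 0.2656.
g_ice = 0.3958 − 0.2656 = 0.13.

0.13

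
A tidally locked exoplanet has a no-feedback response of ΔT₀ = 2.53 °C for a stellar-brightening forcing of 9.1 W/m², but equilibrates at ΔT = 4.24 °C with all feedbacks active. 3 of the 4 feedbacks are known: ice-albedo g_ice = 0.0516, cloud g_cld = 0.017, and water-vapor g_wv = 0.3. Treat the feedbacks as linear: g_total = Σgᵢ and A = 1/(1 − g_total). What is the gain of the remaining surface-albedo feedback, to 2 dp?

Amplification A = ΔT/ΔT₀ = 4.24/2.53 = 1.676.
Total gain g = 1 − 1/A = 1 − 1/1.676 = 0.4033.
Known gains sum to 0.0516 + 0.017 + 0.3 = 0.3686.
g_alb = 0.4033 − 0.3686 = 0.03.

0.03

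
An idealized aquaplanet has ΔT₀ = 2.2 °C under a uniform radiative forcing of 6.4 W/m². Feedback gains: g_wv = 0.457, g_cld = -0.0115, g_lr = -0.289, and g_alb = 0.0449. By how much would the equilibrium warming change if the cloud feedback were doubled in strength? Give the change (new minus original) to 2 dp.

Original: g = 0.2014, ΔT = 2.2/(1−0.2014) = 2.7548 °C.
With doubled cloud: g' = 0.1899, ΔT' = 2.2/(1−0.1899) = 2.7157 °C.
Change = 2.7157 − 2.7548 = -0.04 °C.

-0.04 °C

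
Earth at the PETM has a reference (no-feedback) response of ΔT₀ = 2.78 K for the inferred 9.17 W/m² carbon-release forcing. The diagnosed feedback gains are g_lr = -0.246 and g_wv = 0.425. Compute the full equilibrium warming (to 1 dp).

3.4 K

Total gain g = -0.246 + 0.425 = 0.179.
Amplification A = 1/(1 − 0.179) = 1.218.
ΔT = 2.78 × 1.218 = 3.4 K.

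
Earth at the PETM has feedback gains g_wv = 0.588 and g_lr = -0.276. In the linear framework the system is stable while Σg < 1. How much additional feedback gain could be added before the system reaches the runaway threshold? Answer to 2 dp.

0.69

Current total gain = 0.588 − 0.276 = 0.312.
Margin to runaway = 1 − 0.312 = 0.69.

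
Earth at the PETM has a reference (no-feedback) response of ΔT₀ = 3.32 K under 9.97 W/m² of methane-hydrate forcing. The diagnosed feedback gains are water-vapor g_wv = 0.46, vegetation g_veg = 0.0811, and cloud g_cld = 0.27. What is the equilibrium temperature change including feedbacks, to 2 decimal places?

Total gain g = 0.46 + 0.0811 + 0.27 = 0.8111.
Amplification A = 1/(1 − 0.8111) = 5.294.
ΔT = 3.32 × 5.294 = 17.58 K.

17.58 K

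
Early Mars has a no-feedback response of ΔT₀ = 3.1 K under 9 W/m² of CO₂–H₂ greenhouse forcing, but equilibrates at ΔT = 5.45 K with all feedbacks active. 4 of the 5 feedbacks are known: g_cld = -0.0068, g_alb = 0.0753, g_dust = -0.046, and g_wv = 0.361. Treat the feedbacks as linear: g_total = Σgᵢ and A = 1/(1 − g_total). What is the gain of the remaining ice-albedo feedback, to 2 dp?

0.05

Amplification A = ΔT/ΔT₀ = 5.45/3.1 = 1.758.
Total gain g = 1 − 1/A = 1 − 1/1.758 = 0.4312.
Known gains sum to -0.0068 + 0.0753 − 0.046 + 0.361 = 0.3835.
g_ice = 0.4312 − 0.3835 = 0.05.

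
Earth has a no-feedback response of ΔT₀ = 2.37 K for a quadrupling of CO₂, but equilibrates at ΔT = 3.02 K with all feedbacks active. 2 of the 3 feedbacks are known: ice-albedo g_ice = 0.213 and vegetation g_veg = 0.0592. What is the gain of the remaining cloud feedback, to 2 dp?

Amplification A = ΔT/ΔT₀ = 3.02/2.37 = 1.274.
Total gain g = 1 − 1/A = 1 − 1/1.274 = 0.2151.
Known gains sum to 0.213 + 0.0592 = 0.2722.
g_cld = 0.2151 − 0.2722 = -0.06.

-0.06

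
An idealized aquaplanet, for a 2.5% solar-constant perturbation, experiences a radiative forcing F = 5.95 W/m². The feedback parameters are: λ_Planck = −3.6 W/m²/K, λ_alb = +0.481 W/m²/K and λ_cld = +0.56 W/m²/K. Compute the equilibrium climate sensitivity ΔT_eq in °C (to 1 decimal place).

Net feedback parameter λ = (−3.6) + (+0.481) + (+0.56) = -2.559 W/m²/K.
ΔT = −F/λ = −5.95/(-2.559) = 2.3 °C.

2.3 °C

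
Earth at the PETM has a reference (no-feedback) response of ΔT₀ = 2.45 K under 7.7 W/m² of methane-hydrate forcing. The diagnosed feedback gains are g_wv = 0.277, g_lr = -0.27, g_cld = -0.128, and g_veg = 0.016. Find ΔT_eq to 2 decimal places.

2.22 K

Total gain g = 0.277 − 0.27 − 0.128 + 0.016 = -0.105.
Amplification A = 1/(1 + 0.105) = 0.905.
ΔT = 2.45 × 0.905 = 2.22 K.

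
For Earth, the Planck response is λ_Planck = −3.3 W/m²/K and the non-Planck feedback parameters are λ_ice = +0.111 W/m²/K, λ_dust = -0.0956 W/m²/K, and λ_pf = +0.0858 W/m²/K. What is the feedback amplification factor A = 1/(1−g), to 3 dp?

Convert to gains: g_ice = 0.111/3.3 = 0.03364; g_dust = -0.0956/3.3 = -0.02897; g_pf = 0.0858/3.3 = 0.026.
Total gain g = 0.03067.
A = 1/(1 − 0.03067) = 1.032.

1.032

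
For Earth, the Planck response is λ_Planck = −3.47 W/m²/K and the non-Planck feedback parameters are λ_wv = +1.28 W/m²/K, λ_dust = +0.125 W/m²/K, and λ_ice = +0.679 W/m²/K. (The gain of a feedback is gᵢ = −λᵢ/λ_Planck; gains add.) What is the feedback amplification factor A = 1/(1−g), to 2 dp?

2.50

Convert to gains: g_wv = 1.28/3.47 = 0.3689; g_dust = 0.125/3.47 = 0.03602; g_ice = 0.679/3.47 = 0.1957.
Total gain g = 0.60062.
A = 1/(1 − 0.60062) = 2.50.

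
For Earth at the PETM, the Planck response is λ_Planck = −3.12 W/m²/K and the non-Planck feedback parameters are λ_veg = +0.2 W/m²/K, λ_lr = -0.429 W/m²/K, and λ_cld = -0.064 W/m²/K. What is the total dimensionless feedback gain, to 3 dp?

Convert to gains: g_veg = 0.2/3.12 = 0.0641; g_lr = -0.429/3.12 = -0.1375; g_cld = -0.064/3.12 = -0.02051.
Total gain g = -0.09391.

-0.094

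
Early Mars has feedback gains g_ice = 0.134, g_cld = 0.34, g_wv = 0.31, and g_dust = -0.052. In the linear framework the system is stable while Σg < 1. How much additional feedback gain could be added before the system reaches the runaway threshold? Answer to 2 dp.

0.27

Current total gain = 0.134 + 0.34 + 0.31 − 0.052 = 0.732.
Margin to runaway = 1 − 0.732 = 0.27.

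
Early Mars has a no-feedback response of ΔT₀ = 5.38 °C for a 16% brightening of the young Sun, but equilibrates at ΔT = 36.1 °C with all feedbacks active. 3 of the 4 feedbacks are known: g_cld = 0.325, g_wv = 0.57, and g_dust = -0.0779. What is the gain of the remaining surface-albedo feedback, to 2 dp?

0.03

Amplification A = ΔT/ΔT₀ = 36.1/5.38 = 6.71.
Total gain g = 1 − 1/A = 1 − 1/6.71 = 0.851.
Known gains sum to 0.325 + 0.57 − 0.0779 = 0.8171.
g_alb = 0.851 − 0.8171 = 0.03.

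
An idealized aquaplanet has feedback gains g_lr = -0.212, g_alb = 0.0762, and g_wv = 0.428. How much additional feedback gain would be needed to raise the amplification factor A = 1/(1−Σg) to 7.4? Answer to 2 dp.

0.57

Current total gain = 0.2922.
Target gain for A = 7.4: g* = 1 − 1/7.4 = 0.8649.
Additional gain needed = 0.8649 − 0.2922 = 0.57.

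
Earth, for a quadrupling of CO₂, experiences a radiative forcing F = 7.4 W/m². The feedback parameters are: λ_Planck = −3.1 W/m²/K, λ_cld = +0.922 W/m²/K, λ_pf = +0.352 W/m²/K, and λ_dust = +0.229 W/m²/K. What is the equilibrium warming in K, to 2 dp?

Net feedback parameter λ = (−3.1) + (+0.922) + (+0.352) + (+0.229) = -1.597 W/m²/K.
ΔT = −F/λ = −7.4/(-1.597) = 4.63 K.

4.63 K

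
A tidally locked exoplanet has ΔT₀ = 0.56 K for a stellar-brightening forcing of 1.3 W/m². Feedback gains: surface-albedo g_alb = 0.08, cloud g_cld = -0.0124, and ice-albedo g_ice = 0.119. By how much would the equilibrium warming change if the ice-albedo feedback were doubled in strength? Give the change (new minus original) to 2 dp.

Original: g = 0.1866, ΔT = 0.56/(1−0.1866) = 0.6885 K.
With doubled ice-albedo: g' = 0.3056, ΔT' = 0.56/(1−0.3056) = 0.8065 K.
Change = 0.8065 − 0.6885 = 0.12 K.

0.12 K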